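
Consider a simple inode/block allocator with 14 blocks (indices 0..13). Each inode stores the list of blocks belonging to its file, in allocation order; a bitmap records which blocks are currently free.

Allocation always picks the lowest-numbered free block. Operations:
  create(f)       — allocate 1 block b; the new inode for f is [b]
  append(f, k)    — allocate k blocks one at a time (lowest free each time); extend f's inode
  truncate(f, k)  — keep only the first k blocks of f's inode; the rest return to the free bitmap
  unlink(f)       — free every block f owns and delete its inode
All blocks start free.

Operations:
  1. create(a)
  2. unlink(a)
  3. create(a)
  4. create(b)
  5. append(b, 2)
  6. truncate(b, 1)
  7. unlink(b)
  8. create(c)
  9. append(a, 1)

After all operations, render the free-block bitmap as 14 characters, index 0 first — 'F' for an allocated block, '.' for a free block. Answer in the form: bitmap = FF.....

create(a): bitmap=F............. | a=[0]
unlink(a): bitmap=.............. | 
create(a): bitmap=F............. | a=[0]
create(b): bitmap=FF............ | a=[0] b=[1]
append(b, 2): bitmap=FFFF.......... | a=[0] b=[1, 2, 3]
truncate(b, 1): bitmap=FF............ | a=[0] b=[1]
unlink(b): bitmap=F............. | a=[0]
create(c): bitmap=FF............ | a=[0] c=[1]
append(a, 1): bitmap=FFF........... | a=[0, 2] c=[1]

bitmap = FFF...........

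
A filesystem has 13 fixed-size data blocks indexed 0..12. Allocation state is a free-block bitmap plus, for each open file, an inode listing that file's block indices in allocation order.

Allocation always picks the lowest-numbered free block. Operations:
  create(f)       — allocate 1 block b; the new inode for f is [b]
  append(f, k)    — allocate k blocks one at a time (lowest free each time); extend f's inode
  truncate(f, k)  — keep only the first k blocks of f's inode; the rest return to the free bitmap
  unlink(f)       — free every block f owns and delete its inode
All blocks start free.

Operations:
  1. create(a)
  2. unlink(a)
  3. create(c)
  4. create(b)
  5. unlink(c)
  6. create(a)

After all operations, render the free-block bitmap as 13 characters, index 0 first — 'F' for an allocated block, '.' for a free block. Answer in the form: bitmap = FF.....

bitmap = FF...........

  1. create(a)  ⇒  F............  {a→[0]}
  2. unlink(a)  ⇒  .............  {}
  3. create(c)  ⇒  F............  {c→[0]}
  4. create(b)  ⇒  FF...........  {b→[1]; c→[0]}
  5. unlink(c)  ⇒  .F...........  {b→[1]}
  6. create(a)  ⇒  FF...........  {a→[0]; b→[1]}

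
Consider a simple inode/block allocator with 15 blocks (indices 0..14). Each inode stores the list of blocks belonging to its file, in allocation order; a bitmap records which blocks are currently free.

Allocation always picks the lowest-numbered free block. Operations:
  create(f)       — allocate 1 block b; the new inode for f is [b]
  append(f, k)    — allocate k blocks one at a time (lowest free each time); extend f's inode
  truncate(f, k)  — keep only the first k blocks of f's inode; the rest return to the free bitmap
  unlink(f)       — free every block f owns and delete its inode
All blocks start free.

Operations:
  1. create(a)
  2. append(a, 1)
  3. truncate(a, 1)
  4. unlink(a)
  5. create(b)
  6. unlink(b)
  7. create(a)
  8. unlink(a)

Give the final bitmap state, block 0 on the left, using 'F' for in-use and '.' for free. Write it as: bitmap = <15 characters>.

create(a): bitmap=F.............. | a=[0]
append(a, 1): bitmap=FF............. | a=[0, 1]
truncate(a, 1): bitmap=F.............. | a=[0]
unlink(a): bitmap=............... | 
create(b): bitmap=F.............. | b=[0]
unlink(b): bitmap=............... | 
create(a): bitmap=F.............. | a=[0]
unlink(a): bitmap=............... | 

bitmap = ...............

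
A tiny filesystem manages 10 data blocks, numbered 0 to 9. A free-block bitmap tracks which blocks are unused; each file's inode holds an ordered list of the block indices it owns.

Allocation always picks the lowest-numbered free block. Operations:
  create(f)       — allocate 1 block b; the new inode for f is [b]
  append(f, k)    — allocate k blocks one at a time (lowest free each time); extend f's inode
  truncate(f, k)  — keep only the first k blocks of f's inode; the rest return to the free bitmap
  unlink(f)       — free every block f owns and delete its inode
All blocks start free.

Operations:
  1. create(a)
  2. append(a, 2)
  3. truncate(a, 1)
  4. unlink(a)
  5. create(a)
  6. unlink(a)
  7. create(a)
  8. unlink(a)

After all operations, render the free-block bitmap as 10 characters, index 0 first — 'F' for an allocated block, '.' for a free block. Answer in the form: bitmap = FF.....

bitmap = ..........

[1] create(a) — a=0 (map F.........)
[2] append(a, 2) — a=0,1,2 (map FFF.......)
[3] truncate(a, 1) — a=0 (map F.........)
[4] unlink(a) —  (map ..........)
[5] create(a) — a=0 (map F.........)
[6] unlink(a) —  (map ..........)
[7] create(a) — a=0 (map F.........)
[8] unlink(a) —  (map ..........)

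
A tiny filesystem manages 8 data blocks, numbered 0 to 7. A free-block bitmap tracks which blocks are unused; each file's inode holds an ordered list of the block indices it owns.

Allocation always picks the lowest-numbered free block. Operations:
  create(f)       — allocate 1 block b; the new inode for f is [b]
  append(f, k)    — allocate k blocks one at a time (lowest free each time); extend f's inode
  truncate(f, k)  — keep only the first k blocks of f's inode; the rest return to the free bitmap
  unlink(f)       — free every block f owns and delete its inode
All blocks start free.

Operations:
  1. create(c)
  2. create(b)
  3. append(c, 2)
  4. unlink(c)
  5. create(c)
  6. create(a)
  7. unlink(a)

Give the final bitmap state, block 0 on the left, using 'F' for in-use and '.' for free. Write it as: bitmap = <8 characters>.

[1] create(c) — c=0 (map F.......)
[2] create(b) — b=1 c=0 (map FF......)
[3] append(c, 2) — b=1 c=0,2,3 (map FFFF....)
[4] unlink(c) — b=1 (map .F......)
[5] create(c) — b=1 c=0 (map FF......)
[6] create(a) — a=2 b=1 c=0 (map FFF.....)
[7] unlink(a) — b=1 c=0 (map FF......)

bitmap = FF......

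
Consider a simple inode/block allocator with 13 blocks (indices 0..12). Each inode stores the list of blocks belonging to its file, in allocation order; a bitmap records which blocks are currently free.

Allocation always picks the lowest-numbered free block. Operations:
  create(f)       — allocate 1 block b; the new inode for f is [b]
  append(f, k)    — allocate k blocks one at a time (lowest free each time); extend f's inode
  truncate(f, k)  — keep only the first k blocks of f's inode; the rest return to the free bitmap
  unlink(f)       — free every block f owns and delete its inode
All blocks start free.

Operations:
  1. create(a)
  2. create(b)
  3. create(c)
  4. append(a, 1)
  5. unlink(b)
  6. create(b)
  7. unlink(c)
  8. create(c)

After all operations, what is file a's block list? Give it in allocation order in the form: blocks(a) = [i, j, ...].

  1. create(a)  ⇒  F............  {a→[0]}
  2. create(b)  ⇒  FF...........  {a→[0]; b→[1]}
  3. create(c)  ⇒  FFF..........  {a→[0]; b→[1]; c→[2]}
  4. append(a, 1)  ⇒  FFFF.........  {a→[0, 3]; b→[1]; c→[2]}
  5. unlink(b)  ⇒  F.FF.........  {a→[0, 3]; c→[2]}
  6. create(b)  ⇒  FFFF.........  {a→[0, 3]; b→[1]; c→[2]}
  7. unlink(c)  ⇒  FF.F.........  {a→[0, 3]; b→[1]}
  8. create(c)  ⇒  FFFF.........  {a→[0, 3]; b→[1]; c→[2]}

blocks(a) = [0, 3]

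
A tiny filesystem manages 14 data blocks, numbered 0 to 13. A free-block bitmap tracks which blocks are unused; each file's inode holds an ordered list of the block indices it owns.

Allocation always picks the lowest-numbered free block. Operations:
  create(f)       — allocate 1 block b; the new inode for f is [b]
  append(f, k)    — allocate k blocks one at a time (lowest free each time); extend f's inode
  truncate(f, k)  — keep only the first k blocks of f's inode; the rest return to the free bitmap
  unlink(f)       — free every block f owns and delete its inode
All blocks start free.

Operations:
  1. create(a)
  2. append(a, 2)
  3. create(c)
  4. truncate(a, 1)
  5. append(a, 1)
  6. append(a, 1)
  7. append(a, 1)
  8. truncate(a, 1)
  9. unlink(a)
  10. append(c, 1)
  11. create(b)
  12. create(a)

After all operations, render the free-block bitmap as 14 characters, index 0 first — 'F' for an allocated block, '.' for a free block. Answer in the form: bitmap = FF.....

  1. create(a)  ⇒  F.............  {a→[0]}
  2. append(a, 2)  ⇒  FFF...........  {a→[0, 1, 2]}
  3. create(c)  ⇒  FFFF..........  {a→[0, 1, 2]; c→[3]}
  4. truncate(a, 1)  ⇒  F..F..........  {a→[0]; c→[3]}
  5. append(a, 1)  ⇒  FF.F..........  {a→[0, 1]; c→[3]}
  6. append(a, 1)  ⇒  FFFF..........  {a→[0, 1, 2]; c→[3]}
  7. append(a, 1)  ⇒  FFFFF.........  {a→[0, 1, 2, 4]; c→[3]}
  8. truncate(a, 1)  ⇒  F..F..........  {a→[0]; c→[3]}
  9. unlink(a)  ⇒  ...F..........  {c→[3]}
  10. append(c, 1)  ⇒  F..F..........  {c→[3, 0]}
  11. create(b)  ⇒  FF.F..........  {b→[1]; c→[3, 0]}
  12. create(a)  ⇒  FFFF..........  {a→[2]; b→[1]; c→[3, 0]}

bitmap = FFFF..........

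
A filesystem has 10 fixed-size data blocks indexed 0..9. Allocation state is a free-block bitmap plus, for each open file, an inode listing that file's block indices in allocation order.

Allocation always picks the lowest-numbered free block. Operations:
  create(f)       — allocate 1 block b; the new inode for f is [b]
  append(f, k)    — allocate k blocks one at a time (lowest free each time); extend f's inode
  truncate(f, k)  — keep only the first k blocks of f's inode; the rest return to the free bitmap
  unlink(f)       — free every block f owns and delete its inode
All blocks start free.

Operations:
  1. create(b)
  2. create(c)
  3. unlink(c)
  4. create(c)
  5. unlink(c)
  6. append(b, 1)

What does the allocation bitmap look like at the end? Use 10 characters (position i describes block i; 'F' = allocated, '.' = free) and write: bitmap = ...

bitmap = FF........

  1. create(b)  ⇒  F.........  {b→[0]}
  2. create(c)  ⇒  FF........  {b→[0]; c→[1]}
  3. unlink(c)  ⇒  F.........  {b→[0]}
  4. create(c)  ⇒  FF........  {b→[0]; c→[1]}
  5. unlink(c)  ⇒  F.........  {b→[0]}
  6. append(b, 1)  ⇒  FF........  {b→[0, 1]}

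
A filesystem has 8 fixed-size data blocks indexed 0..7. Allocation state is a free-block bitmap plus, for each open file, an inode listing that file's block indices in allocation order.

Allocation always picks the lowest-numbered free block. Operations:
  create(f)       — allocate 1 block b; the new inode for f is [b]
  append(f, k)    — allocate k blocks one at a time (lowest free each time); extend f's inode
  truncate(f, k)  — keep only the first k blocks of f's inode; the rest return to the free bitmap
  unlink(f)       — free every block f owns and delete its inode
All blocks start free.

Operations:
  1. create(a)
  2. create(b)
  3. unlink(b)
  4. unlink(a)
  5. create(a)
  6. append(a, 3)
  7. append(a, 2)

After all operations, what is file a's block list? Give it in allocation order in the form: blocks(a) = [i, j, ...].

create(a): bitmap=F....... | a=[0]
create(b): bitmap=FF...... | a=[0] b=[1]
unlink(b): bitmap=F....... | a=[0]
unlink(a): bitmap=........ | 
create(a): bitmap=F....... | a=[0]
append(a, 3): bitmap=FFFF.... | a=[0, 1, 2, 3]
append(a, 2): bitmap=FFFFFF.. | a=[0, 1, 2, 3, 4, 5]

blocks(a) = [0, 1, 2, 3, 4, 5]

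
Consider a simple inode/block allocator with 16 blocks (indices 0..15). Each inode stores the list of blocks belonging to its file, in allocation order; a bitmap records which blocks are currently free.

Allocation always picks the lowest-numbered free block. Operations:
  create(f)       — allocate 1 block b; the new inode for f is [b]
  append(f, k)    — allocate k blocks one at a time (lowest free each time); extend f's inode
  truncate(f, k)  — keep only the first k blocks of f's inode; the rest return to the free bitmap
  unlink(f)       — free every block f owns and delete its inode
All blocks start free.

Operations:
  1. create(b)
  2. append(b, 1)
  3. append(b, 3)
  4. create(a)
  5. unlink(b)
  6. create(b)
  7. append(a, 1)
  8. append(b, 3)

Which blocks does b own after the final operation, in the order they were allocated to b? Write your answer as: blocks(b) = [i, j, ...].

blocks(b) = [0, 2, 3, 4]

create(b): bitmap=F............... | b=[0]
append(b, 1): bitmap=FF.............. | b=[0, 1]
append(b, 3): bitmap=FFFFF........... | b=[0, 1, 2, 3, 4]
create(a): bitmap=FFFFFF.......... | a=[5] b=[0, 1, 2, 3, 4]
unlink(b): bitmap=.....F.......... | a=[5]
create(b): bitmap=F....F.......... | a=[5] b=[0]
append(a, 1): bitmap=FF...F.......... | a=[5, 1] b=[0]
append(b, 3): bitmap=FFFFFF.......... | a=[5, 1] b=[0, 2, 3, 4]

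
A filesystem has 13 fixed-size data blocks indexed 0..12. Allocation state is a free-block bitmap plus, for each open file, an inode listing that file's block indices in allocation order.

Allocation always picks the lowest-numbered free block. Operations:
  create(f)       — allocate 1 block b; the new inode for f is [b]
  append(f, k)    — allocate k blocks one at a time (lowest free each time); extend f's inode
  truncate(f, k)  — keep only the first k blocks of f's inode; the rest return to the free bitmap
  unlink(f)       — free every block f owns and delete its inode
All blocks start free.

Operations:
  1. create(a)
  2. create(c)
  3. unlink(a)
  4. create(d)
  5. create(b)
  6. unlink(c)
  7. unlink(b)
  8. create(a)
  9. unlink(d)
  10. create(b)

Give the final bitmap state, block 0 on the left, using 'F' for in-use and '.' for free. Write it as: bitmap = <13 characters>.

  1. create(a)  ⇒  F............  {a→[0]}
  2. create(c)  ⇒  FF...........  {a→[0]; c→[1]}
  3. unlink(a)  ⇒  .F...........  {c→[1]}
  4. create(d)  ⇒  FF...........  {c→[1]; d→[0]}
  5. create(b)  ⇒  FFF..........  {b→[2]; c→[1]; d→[0]}
  6. unlink(c)  ⇒  F.F..........  {b→[2]; d→[0]}
  7. unlink(b)  ⇒  F............  {d→[0]}
  8. create(a)  ⇒  FF...........  {a→[1]; d→[0]}
  9. unlink(d)  ⇒  .F...........  {a→[1]}
  10. create(b)  ⇒  FF...........  {a→[1]; b→[0]}

bitmap = FF...........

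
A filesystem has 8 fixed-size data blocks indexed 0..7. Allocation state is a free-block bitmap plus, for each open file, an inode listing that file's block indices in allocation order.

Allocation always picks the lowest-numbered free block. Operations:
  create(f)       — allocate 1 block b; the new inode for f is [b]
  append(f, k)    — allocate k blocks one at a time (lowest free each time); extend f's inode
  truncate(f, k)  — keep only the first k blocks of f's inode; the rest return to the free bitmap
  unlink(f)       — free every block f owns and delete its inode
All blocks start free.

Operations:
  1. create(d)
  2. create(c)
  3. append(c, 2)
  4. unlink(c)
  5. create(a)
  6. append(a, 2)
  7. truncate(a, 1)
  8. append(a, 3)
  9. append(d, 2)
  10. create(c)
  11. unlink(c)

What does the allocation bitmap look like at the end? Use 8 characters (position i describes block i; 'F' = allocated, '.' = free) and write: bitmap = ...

bitmap = FFFFFFF.

create(d): bitmap=F....... | d=[0]
create(c): bitmap=FF...... | c=[1] d=[0]
append(c, 2): bitmap=FFFF.... | c=[1, 2, 3] d=[0]
unlink(c): bitmap=F....... | d=[0]
create(a): bitmap=FF...... | a=[1] d=[0]
append(a, 2): bitmap=FFFF.... | a=[1, 2, 3] d=[0]
truncate(a, 1): bitmap=FF...... | a=[1] d=[0]
append(a, 3): bitmap=FFFFF... | a=[1, 2, 3, 4] d=[0]
append(d, 2): bitmap=FFFFFFF. | a=[1, 2, 3, 4] d=[0, 5, 6]
create(c): bitmap=FFFFFFFF | a=[1, 2, 3, 4] c=[7] d=[0, 5, 6]
unlink(c): bitmap=FFFFFFF. | a=[1, 2, 3, 4] d=[0, 5, 6]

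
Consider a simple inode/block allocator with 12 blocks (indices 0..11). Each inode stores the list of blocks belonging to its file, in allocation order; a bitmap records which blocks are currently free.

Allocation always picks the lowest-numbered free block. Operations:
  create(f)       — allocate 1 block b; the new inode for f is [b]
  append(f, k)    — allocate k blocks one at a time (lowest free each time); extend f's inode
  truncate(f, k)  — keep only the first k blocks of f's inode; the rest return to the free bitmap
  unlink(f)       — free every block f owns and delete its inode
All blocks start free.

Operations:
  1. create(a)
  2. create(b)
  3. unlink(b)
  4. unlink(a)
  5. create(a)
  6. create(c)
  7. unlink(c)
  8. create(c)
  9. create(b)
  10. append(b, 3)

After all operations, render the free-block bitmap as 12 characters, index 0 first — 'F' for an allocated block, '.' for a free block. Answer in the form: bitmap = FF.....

  1. create(a)  ⇒  F...........  {a→[0]}
  2. create(b)  ⇒  FF..........  {a→[0]; b→[1]}
  3. unlink(b)  ⇒  F...........  {a→[0]}
  4. unlink(a)  ⇒  ............  {}
  5. create(a)  ⇒  F...........  {a→[0]}
  6. create(c)  ⇒  FF..........  {a→[0]; c→[1]}
  7. unlink(c)  ⇒  F...........  {a→[0]}
  8. create(c)  ⇒  FF..........  {a→[0]; c→[1]}
  9. create(b)  ⇒  FFF.........  {a→[0]; b→[2]; c→[1]}
  10. append(b, 3)  ⇒  FFFFFF......  {a→[0]; b→[2, 3, 4, 5]; c→[1]}

bitmap = FFFFFF......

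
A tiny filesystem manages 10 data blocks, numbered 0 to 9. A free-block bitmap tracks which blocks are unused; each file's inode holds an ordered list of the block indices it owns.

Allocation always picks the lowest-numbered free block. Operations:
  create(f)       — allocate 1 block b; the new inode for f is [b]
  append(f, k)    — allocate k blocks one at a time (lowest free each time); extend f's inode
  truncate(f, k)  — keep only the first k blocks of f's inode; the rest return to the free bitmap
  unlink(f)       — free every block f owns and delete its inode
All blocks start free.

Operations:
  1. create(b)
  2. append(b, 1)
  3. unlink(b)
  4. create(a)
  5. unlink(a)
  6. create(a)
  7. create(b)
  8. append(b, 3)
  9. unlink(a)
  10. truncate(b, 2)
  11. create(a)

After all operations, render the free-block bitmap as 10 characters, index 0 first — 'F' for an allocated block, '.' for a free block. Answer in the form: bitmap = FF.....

after create(b) → b:[0]  free=[F.........]
after append(b, 1) → b:[0, 1]  free=[FF........]
after unlink(b) →   free=[..........]
after create(a) → a:[0]  free=[F.........]
after unlink(a) →   free=[..........]
after create(a) → a:[0]  free=[F.........]
after create(b) → a:[0], b:[1]  free=[FF........]
after append(b, 3) → a:[0], b:[1, 2, 3, 4]  free=[FFFFF.....]
after unlink(a) → b:[1, 2, 3, 4]  free=[.FFFF.....]
after truncate(b, 2) → b:[1, 2]  free=[.FF.......]
after create(a) → a:[0], b:[1, 2]  free=[FFF.......]

bitmap = FFF.......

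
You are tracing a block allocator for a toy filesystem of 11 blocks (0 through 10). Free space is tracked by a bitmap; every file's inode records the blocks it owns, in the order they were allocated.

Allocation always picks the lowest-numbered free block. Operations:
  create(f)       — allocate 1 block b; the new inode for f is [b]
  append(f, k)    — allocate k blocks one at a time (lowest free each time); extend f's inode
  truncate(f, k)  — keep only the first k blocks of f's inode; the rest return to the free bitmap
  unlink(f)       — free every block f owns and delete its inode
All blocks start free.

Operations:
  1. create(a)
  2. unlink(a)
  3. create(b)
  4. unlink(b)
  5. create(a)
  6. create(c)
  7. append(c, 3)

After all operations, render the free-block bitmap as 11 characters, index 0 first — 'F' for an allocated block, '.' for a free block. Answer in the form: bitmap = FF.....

bitmap = FFFFF......

after create(a) → a:[0]  free=[F..........]
after unlink(a) →   free=[...........]
after create(b) → b:[0]  free=[F..........]
after unlink(b) →   free=[...........]
after create(a) → a:[0]  free=[F..........]
after create(c) → a:[0], c:[1]  free=[FF.........]
after append(c, 3) → a:[0], c:[1, 2, 3, 4]  free=[FFFFF......]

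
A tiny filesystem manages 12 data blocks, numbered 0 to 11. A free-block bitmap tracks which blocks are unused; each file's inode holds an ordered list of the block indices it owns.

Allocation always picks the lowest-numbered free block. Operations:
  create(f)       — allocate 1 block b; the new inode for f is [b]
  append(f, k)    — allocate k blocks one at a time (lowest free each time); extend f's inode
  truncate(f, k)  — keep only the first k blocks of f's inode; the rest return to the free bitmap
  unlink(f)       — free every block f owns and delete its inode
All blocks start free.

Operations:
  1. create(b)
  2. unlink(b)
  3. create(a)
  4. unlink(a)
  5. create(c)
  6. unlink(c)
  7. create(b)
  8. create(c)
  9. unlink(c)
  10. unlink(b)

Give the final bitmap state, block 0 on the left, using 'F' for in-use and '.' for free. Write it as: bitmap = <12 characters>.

bitmap = ............

  1. create(b)  ⇒  F...........  {b→[0]}
  2. unlink(b)  ⇒  ............  {}
  3. create(a)  ⇒  F...........  {a→[0]}
  4. unlink(a)  ⇒  ............  {}
  5. create(c)  ⇒  F...........  {c→[0]}
  6. unlink(c)  ⇒  ............  {}
  7. create(b)  ⇒  F...........  {b→[0]}
  8. create(c)  ⇒  FF..........  {b→[0]; c→[1]}
  9. unlink(c)  ⇒  F...........  {b→[0]}
  10. unlink(b)  ⇒  ............  {}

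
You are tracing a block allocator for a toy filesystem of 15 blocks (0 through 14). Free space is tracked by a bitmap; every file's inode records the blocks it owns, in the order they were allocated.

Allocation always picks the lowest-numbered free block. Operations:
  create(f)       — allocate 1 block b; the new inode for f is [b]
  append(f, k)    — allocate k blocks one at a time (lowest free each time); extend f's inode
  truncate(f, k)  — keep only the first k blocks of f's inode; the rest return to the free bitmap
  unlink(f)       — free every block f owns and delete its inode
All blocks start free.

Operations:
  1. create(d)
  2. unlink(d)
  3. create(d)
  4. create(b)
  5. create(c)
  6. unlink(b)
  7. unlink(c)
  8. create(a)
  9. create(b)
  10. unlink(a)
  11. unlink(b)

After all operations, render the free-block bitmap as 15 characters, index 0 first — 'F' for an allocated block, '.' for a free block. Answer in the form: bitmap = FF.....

create(d): bitmap=F.............. | d=[0]
unlink(d): bitmap=............... | 
create(d): bitmap=F.............. | d=[0]
create(b): bitmap=FF............. | b=[1] d=[0]
create(c): bitmap=FFF............ | b=[1] c=[2] d=[0]
unlink(b): bitmap=F.F............ | c=[2] d=[0]
unlink(c): bitmap=F.............. | d=[0]
create(a): bitmap=FF............. | a=[1] d=[0]
create(b): bitmap=FFF............ | a=[1] b=[2] d=[0]
unlink(a): bitmap=F.F............ | b=[2] d=[0]
unlink(b): bitmap=F.............. | d=[0]

bitmap = F..............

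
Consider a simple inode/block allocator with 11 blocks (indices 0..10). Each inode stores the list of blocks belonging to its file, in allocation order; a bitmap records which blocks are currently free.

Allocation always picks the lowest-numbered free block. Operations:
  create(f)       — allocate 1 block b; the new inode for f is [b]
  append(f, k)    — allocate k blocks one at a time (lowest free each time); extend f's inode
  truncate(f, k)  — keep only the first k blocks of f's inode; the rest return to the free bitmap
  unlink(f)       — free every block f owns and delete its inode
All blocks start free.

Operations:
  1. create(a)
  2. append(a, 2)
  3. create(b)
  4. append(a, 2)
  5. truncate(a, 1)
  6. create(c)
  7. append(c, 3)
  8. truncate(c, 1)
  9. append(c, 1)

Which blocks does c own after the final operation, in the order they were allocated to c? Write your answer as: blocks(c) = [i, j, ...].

after create(a) → a:[0]  free=[F..........]
after append(a, 2) → a:[0, 1, 2]  free=[FFF........]
after create(b) → a:[0, 1, 2], b:[3]  free=[FFFF.......]
after append(a, 2) → a:[0, 1, 2, 4, 5], b:[3]  free=[FFFFFF.....]
after truncate(a, 1) → a:[0], b:[3]  free=[F..F.......]
after create(c) → a:[0], b:[3], c:[1]  free=[FF.F.......]
after append(c, 3) → a:[0], b:[3], c:[1, 2, 4, 5]  free=[FFFFFF.....]
after truncate(c, 1) → a:[0], b:[3], c:[1]  free=[FF.F.......]
after append(c, 1) → a:[0], b:[3], c:[1, 2]  free=[FFFF.......]

blocks(c) = [1, 2]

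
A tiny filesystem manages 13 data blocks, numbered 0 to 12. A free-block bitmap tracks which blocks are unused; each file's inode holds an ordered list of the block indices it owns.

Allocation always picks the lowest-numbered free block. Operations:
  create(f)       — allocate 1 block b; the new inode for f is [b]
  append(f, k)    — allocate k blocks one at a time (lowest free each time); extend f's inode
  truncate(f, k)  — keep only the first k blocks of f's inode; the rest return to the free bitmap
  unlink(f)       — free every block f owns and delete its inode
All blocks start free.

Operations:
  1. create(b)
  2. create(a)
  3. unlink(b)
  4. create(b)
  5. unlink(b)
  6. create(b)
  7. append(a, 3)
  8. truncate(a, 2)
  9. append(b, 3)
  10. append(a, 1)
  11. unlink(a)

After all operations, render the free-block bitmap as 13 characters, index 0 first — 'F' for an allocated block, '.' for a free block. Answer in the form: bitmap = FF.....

create(b): bitmap=F............ | b=[0]
create(a): bitmap=FF........... | a=[1] b=[0]
unlink(b): bitmap=.F........... | a=[1]
create(b): bitmap=FF........... | a=[1] b=[0]
unlink(b): bitmap=.F........... | a=[1]
create(b): bitmap=FF........... | a=[1] b=[0]
append(a, 3): bitmap=FFFFF........ | a=[1, 2, 3, 4] b=[0]
truncate(a, 2): bitmap=FFF.......... | a=[1, 2] b=[0]
append(b, 3): bitmap=FFFFFF....... | a=[1, 2] b=[0, 3, 4, 5]
append(a, 1): bitmap=FFFFFFF...... | a=[1, 2, 6] b=[0, 3, 4, 5]
unlink(a): bitmap=F..FFF....... | b=[0, 3, 4, 5]

bitmap = F..FFF.......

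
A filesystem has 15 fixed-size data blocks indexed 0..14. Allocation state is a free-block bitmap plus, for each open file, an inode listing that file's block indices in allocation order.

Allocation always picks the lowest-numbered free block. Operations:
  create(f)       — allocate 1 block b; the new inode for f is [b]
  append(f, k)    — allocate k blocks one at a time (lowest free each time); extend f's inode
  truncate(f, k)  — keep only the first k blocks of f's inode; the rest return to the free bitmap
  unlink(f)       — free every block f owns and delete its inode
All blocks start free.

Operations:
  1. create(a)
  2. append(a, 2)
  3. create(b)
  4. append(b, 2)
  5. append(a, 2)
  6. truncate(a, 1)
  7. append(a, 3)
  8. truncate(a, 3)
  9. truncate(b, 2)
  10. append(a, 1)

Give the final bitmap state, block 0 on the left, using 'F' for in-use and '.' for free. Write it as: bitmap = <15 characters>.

after create(a) → a:[0]  free=[F..............]
after append(a, 2) → a:[0, 1, 2]  free=[FFF............]
after create(b) → a:[0, 1, 2], b:[3]  free=[FFFF...........]
after append(b, 2) → a:[0, 1, 2], b:[3, 4, 5]  free=[FFFFFF.........]
after append(a, 2) → a:[0, 1, 2, 6, 7], b:[3, 4, 5]  free=[FFFFFFFF.......]
after truncate(a, 1) → a:[0], b:[3, 4, 5]  free=[F..FFF.........]
after append(a, 3) → a:[0, 1, 2, 6], b:[3, 4, 5]  free=[FFFFFFF........]
after truncate(a, 3) → a:[0, 1, 2], b:[3, 4, 5]  free=[FFFFFF.........]
after truncate(b, 2) → a:[0, 1, 2], b:[3, 4]  free=[FFFFF..........]
after append(a, 1) → a:[0, 1, 2, 5], b:[3, 4]  free=[FFFFFF.........]

bitmap = FFFFFF.........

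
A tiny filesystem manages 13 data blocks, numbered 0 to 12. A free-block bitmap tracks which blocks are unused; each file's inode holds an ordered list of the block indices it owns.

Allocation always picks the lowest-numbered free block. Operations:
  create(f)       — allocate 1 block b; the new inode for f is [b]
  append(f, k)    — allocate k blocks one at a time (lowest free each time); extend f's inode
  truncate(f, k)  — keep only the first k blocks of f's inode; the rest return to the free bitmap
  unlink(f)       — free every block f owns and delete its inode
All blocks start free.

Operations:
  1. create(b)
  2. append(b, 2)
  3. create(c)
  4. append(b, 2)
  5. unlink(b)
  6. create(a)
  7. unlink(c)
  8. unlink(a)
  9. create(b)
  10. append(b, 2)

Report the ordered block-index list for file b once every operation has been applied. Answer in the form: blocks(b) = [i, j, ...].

  1. create(b)  ⇒  F............  {b→[0]}
  2. append(b, 2)  ⇒  FFF..........  {b→[0, 1, 2]}
  3. create(c)  ⇒  FFFF.........  {b→[0, 1, 2]; c→[3]}
  4. append(b, 2)  ⇒  FFFFFF.......  {b→[0, 1, 2, 4, 5]; c→[3]}
  5. unlink(b)  ⇒  ...F.........  {c→[3]}
  6. create(a)  ⇒  F..F.........  {a→[0]; c→[3]}
  7. unlink(c)  ⇒  F............  {a→[0]}
  8. unlink(a)  ⇒  .............  {}
  9. create(b)  ⇒  F............  {b→[0]}
  10. append(b, 2)  ⇒  FFF..........  {b→[0, 1, 2]}

blocks(b) = [0, 1, 2]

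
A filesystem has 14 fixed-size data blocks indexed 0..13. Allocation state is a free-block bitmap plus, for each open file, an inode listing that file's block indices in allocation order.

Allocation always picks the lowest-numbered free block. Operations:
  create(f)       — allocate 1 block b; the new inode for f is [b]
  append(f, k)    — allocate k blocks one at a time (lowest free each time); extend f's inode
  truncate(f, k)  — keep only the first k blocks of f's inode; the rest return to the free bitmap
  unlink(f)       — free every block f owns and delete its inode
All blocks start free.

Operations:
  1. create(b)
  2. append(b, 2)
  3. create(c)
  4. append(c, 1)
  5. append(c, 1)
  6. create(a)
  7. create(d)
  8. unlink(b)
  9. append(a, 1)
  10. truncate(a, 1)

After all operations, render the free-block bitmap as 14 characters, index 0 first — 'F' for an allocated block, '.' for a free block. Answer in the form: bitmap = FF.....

bitmap = ...FFFFF......

[1] create(b) — b=0 (map F.............)
[2] append(b, 2) — b=0,1,2 (map FFF...........)
[3] create(c) — b=0,1,2 c=3 (map FFFF..........)
[4] append(c, 1) — b=0,1,2 c=3,4 (map FFFFF.........)
[5] append(c, 1) — b=0,1,2 c=3,4,5 (map FFFFFF........)
[6] create(a) — a=6 b=0,1,2 c=3,4,5 (map FFFFFFF.......)
[7] create(d) — a=6 b=0,1,2 c=3,4,5 d=7 (map FFFFFFFF......)
[8] unlink(b) — a=6 c=3,4,5 d=7 (map ...FFFFF......)
[9] append(a, 1) — a=6,0 c=3,4,5 d=7 (map F..FFFFF......)
[10] truncate(a, 1) — a=6 c=3,4,5 d=7 (map ...FFFFF......)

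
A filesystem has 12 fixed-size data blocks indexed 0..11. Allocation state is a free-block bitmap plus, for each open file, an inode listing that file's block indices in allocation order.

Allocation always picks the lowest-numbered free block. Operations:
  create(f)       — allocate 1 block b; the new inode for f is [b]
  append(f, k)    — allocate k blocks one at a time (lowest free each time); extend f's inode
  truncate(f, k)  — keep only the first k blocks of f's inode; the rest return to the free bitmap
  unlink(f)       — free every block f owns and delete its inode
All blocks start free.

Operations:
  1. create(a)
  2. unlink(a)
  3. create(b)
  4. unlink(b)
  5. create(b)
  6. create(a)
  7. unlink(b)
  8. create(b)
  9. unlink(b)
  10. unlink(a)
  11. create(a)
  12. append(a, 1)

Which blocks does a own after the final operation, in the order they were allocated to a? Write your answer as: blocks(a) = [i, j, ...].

[1] create(a) — a=0 (map F...........)
[2] unlink(a) —  (map ............)
[3] create(b) — b=0 (map F...........)
[4] unlink(b) —  (map ............)
[5] create(b) — b=0 (map F...........)
[6] create(a) — a=1 b=0 (map FF..........)
[7] unlink(b) — a=1 (map .F..........)
[8] create(b) — a=1 b=0 (map FF..........)
[9] unlink(b) — a=1 (map .F..........)
[10] unlink(a) —  (map ............)
[11] create(a) — a=0 (map F...........)
[12] append(a, 1) — a=0,1 (map FF..........)

blocks(a) = [0, 1]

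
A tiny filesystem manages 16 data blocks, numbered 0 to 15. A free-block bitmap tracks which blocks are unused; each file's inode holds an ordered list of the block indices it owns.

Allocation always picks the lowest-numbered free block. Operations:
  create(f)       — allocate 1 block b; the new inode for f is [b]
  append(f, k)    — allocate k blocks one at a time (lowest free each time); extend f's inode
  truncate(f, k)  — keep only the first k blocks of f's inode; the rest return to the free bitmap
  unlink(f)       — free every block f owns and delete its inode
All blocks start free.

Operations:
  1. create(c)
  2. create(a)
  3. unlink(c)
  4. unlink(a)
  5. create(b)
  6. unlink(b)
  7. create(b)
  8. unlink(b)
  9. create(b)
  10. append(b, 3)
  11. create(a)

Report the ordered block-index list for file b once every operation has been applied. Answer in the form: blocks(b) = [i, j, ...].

after create(c) → c:[0]  free=[F...............]
after create(a) → a:[1], c:[0]  free=[FF..............]
after unlink(c) → a:[1]  free=[.F..............]
after unlink(a) →   free=[................]
after create(b) → b:[0]  free=[F...............]
after unlink(b) →   free=[................]
after create(b) → b:[0]  free=[F...............]
after unlink(b) →   free=[................]
after create(b) → b:[0]  free=[F...............]
after append(b, 3) → b:[0, 1, 2, 3]  free=[FFFF............]
after create(a) → a:[4], b:[0, 1, 2, 3]  free=[FFFFF...........]

blocks(b) = [0, 1, 2, 3]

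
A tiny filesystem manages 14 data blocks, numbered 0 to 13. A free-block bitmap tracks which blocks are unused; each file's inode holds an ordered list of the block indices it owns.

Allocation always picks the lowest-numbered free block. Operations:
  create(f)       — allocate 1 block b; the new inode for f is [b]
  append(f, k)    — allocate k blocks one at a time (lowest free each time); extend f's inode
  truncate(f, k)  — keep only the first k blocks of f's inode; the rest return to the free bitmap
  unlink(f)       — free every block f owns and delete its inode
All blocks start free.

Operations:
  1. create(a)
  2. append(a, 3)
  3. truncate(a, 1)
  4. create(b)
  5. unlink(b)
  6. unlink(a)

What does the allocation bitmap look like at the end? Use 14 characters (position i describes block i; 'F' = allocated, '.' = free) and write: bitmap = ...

create(a): bitmap=F............. | a=[0]
append(a, 3): bitmap=FFFF.......... | a=[0, 1, 2, 3]
truncate(a, 1): bitmap=F............. | a=[0]
create(b): bitmap=FF............ | a=[0] b=[1]
unlink(b): bitmap=F............. | a=[0]
unlink(a): bitmap=.............. | 

bitmap = ..............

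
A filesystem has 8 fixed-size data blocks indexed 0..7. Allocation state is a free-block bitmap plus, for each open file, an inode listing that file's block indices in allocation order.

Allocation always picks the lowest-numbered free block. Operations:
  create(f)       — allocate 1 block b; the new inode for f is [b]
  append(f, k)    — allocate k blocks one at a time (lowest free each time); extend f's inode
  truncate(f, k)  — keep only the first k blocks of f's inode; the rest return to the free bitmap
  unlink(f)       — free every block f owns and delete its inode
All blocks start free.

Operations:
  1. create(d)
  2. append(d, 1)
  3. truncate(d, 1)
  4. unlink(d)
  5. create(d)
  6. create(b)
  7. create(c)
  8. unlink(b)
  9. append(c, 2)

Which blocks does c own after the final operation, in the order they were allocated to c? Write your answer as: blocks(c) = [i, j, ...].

create(d): bitmap=F....... | d=[0]
append(d, 1): bitmap=FF...... | d=[0, 1]
truncate(d, 1): bitmap=F....... | d=[0]
unlink(d): bitmap=........ | 
create(d): bitmap=F....... | d=[0]
create(b): bitmap=FF...... | b=[1] d=[0]
create(c): bitmap=FFF..... | b=[1] c=[2] d=[0]
unlink(b): bitmap=F.F..... | c=[2] d=[0]
append(c, 2): bitmap=FFFF.... | c=[2, 1, 3] d=[0]

blocks(c) = [2, 1, 3]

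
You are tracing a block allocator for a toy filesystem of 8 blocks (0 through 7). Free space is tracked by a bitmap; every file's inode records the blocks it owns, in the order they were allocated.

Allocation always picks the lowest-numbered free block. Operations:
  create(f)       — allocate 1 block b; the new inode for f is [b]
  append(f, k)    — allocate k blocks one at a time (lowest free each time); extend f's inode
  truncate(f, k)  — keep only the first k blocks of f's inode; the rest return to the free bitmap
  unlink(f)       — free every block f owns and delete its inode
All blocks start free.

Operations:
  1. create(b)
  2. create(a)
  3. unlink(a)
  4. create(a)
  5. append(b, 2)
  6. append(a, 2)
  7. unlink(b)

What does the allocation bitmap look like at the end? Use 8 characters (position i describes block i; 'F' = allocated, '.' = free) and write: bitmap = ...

bitmap = .F..FF..

  1. create(b)  ⇒  F.......  {b→[0]}
  2. create(a)  ⇒  FF......  {a→[1]; b→[0]}
  3. unlink(a)  ⇒  F.......  {b→[0]}
  4. create(a)  ⇒  FF......  {a→[1]; b→[0]}
  5. append(b, 2)  ⇒  FFFF....  {a→[1]; b→[0, 2, 3]}
  6. append(a, 2)  ⇒  FFFFFF..  {a→[1, 4, 5]; b→[0, 2, 3]}
  7. unlink(b)  ⇒  .F..FF..  {a→[1, 4, 5]}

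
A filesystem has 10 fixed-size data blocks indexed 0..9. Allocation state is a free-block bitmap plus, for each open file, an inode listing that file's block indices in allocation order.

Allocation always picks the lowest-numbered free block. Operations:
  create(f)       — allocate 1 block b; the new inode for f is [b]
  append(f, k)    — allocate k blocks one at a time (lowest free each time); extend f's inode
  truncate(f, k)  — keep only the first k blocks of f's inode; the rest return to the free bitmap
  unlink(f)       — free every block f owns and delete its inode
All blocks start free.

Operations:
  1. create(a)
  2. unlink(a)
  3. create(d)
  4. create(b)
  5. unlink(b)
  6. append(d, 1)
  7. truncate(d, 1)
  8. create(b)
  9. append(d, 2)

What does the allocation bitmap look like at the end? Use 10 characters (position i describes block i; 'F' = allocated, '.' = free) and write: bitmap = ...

bitmap = FFFF......

  1. create(a)  ⇒  F.........  {a→[0]}
  2. unlink(a)  ⇒  ..........  {}
  3. create(d)  ⇒  F.........  {d→[0]}
  4. create(b)  ⇒  FF........  {b→[1]; d→[0]}
  5. unlink(b)  ⇒  F.........  {d→[0]}
  6. append(d, 1)  ⇒  FF........  {d→[0, 1]}
  7. truncate(d, 1)  ⇒  F.........  {d→[0]}
  8. create(b)  ⇒  FF........  {b→[1]; d→[0]}
  9. append(d, 2)  ⇒  FFFF......  {b→[1]; d→[0, 2, 3]}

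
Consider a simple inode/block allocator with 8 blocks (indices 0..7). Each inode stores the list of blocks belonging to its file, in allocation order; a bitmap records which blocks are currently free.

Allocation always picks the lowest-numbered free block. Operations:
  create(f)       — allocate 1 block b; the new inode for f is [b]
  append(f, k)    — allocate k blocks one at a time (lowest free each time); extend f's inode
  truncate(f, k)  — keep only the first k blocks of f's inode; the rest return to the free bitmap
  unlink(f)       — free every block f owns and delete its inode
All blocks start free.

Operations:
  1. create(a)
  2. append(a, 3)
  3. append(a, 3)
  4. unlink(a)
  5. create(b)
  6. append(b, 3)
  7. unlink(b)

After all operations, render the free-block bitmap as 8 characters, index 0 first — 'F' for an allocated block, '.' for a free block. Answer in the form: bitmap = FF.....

bitmap = ........

  1. create(a)  ⇒  F.......  {a→[0]}
  2. append(a, 3)  ⇒  FFFF....  {a→[0, 1, 2, 3]}
  3. append(a, 3)  ⇒  FFFFFFF.  {a→[0, 1, 2, 3, 4, 5, 6]}
  4. unlink(a)  ⇒  ........  {}
  5. create(b)  ⇒  F.......  {b→[0]}
  6. append(b, 3)  ⇒  FFFF....  {b→[0, 1, 2, 3]}
  7. unlink(b)  ⇒  ........  {}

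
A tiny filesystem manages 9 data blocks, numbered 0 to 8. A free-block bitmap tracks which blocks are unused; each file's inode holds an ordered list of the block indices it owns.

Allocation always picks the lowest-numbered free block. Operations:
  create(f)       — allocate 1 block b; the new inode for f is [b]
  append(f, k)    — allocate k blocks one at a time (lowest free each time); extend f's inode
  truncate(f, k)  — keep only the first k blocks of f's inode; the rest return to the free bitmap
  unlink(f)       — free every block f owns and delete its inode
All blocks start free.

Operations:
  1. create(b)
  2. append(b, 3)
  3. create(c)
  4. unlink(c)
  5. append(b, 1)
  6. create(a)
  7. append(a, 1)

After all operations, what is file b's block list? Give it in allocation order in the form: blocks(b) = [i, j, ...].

[1] create(b) — b=0 (map F........)
[2] append(b, 3) — b=0,1,2,3 (map FFFF.....)
[3] create(c) — b=0,1,2,3 c=4 (map FFFFF....)
[4] unlink(c) — b=0,1,2,3 (map FFFF.....)
[5] append(b, 1) — b=0,1,2,3,4 (map FFFFF....)
[6] create(a) — a=5 b=0,1,2,3,4 (map FFFFFF...)
[7] append(a, 1) — a=5,6 b=0,1,2,3,4 (map FFFFFFF..)

blocks(b) = [0, 1, 2, 3, 4]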